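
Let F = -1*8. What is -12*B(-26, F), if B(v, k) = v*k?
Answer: -2496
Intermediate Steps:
F = -8
B(v, k) = k*v
-12*B(-26, F) = -(-96)*(-26) = -12*208 = -2496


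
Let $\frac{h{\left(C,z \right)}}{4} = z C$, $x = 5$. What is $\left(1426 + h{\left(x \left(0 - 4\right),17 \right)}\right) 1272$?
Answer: $83952$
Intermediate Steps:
$h{\left(C,z \right)} = 4 C z$ ($h{\left(C,z \right)} = 4 z C = 4 C z$)
$\left(1426 + h{\left(x \left(0 - 4\right),17 \right)}\right) 1272 = \left(1426 + 4 \cdot 5 \left(0 - 4\right) 17\right) 1272 = \left(1426 + 4 \cdot 5 \left(-4\right) 17\right) 1272 = \left(1426 + 4 \left(-20\right) 17\right) 1272 = \left(1426 - 1360\right) 1272 = 66 \cdot 1272 = 83952$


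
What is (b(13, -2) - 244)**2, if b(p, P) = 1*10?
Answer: 54756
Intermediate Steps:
b(p, P) = 10
(b(13, -2) - 244)**2 = (10 - 244)**2 = (-234)**2 = 54756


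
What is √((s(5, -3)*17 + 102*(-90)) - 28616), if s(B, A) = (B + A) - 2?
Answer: 2*I*√9449 ≈ 194.41*I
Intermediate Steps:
s(B, A) = -2 + A + B (s(B, A) = (A + B) - 2 = -2 + A + B)
√((s(5, -3)*17 + 102*(-90)) - 28616) = √(((-2 - 3 + 5)*17 + 102*(-90)) - 28616) = √((0*17 - 9180) - 28616) = √((0 - 9180) - 28616) = √(-9180 - 28616) = √(-37796) = 2*I*√9449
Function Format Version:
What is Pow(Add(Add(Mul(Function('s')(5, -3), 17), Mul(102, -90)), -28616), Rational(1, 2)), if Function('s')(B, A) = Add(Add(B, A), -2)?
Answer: Mul(2, I, Pow(9449, Rational(1, 2))) ≈ Mul(194.41, I)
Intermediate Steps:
Function('s')(B, A) = Add(-2, A, B) (Function('s')(B, A) = Add(Add(A, B), -2) = Add(-2, A, B))
Pow(Add(Add(Mul(Function('s')(5, -3), 17), Mul(102, -90)), -28616), Rational(1, 2)) = Pow(Add(Add(Mul(Add(-2, -3, 5), 17), Mul(102, -90)), -28616), Rational(1, 2)) = Pow(Add(Add(Mul(0, 17), -9180), -28616), Rational(1, 2)) = Pow(Add(Add(0, -9180), -28616), Rational(1, 2)) = Pow(Add(-9180, -28616), Rational(1, 2)) = Pow(-37796, Rational(1, 2)) = Mul(2, I, Pow(9449, Rational(1, 2)))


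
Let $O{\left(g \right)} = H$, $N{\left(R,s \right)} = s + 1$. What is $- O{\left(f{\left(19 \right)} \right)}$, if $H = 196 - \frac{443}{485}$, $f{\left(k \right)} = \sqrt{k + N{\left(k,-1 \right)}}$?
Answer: $- \frac{94617}{485} \approx -195.09$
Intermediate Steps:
$N{\left(R,s \right)} = 1 + s$
$f{\left(k \right)} = \sqrt{k}$ ($f{\left(k \right)} = \sqrt{k + \left(1 - 1\right)} = \sqrt{k + 0} = \sqrt{k}$)
$H = \frac{94617}{485}$ ($H = 196 - 443 \cdot \frac{1}{485} = 196 - \frac{443}{485} = \frac{94617}{485} \approx 195.09$)
$O{\left(g \right)} = \frac{94617}{485}$
$- O{\left(f{\left(19 \right)} \right)} = \left(-1\right) \frac{94617}{485} = - \frac{94617}{485}$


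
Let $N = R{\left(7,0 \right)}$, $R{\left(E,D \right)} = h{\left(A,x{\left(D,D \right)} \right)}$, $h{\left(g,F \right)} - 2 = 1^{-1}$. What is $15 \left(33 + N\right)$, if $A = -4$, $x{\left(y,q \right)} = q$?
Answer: $540$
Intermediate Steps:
$h{\left(g,F \right)} = 3$ ($h{\left(g,F \right)} = 2 + 1^{-1} = 2 + 1 = 3$)
$R{\left(E,D \right)} = 3$
$N = 3$
$15 \left(33 + N\right) = 15 \left(33 + 3\right) = 15 \cdot 36 = 540$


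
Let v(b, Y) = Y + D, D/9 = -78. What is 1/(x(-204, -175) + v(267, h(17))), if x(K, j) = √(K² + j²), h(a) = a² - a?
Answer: -430/112659 - √72241/112659 ≈ -0.0062026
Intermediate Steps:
D = -702 (D = 9*(-78) = -702)
v(b, Y) = -702 + Y (v(b, Y) = Y - 702 = -702 + Y)
1/(x(-204, -175) + v(267, h(17))) = 1/(√((-204)² + (-175)²) + (-702 + 17*(-1 + 17))) = 1/(√(41616 + 30625) + (-702 + 17*16)) = 1/(√72241 + (-702 + 272)) = 1/(√72241 - 430) = 1/(-430 + √72241)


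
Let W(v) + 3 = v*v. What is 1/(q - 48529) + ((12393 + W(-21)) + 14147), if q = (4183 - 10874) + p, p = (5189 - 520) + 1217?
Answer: 1330932651/49334 ≈ 26978.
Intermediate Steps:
p = 5886 (p = 4669 + 1217 = 5886)
q = -805 (q = (4183 - 10874) + 5886 = -6691 + 5886 = -805)
W(v) = -3 + v**2 (W(v) = -3 + v*v = -3 + v**2)
1/(q - 48529) + ((12393 + W(-21)) + 14147) = 1/(-805 - 48529) + ((12393 + (-3 + (-21)**2)) + 14147) = 1/(-49334) + ((12393 + (-3 + 441)) + 14147) = -1/49334 + ((12393 + 438) + 14147) = -1/49334 + (12831 + 14147) = -1/49334 + 26978 = 1330932651/49334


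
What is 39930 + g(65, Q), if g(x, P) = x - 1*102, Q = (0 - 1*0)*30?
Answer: 39893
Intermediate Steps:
Q = 0 (Q = (0 + 0)*30 = 0*30 = 0)
g(x, P) = -102 + x (g(x, P) = x - 102 = -102 + x)
39930 + g(65, Q) = 39930 + (-102 + 65) = 39930 - 37 = 39893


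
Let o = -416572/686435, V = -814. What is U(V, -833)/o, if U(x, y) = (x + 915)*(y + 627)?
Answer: 7140983305/208286 ≈ 34285.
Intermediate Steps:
U(x, y) = (627 + y)*(915 + x) (U(x, y) = (915 + x)*(627 + y) = (627 + y)*(915 + x))
o = -416572/686435 (o = -416572*1/686435 = -416572/686435 ≈ -0.60686)
U(V, -833)/o = (573705 + 627*(-814) + 915*(-833) - 814*(-833))/(-416572/686435) = (573705 - 510378 - 762195 + 678062)*(-686435/416572) = -20806*(-686435/416572) = 7140983305/208286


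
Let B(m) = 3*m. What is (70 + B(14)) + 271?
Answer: 383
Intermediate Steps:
(70 + B(14)) + 271 = (70 + 3*14) + 271 = (70 + 42) + 271 = 112 + 271 = 383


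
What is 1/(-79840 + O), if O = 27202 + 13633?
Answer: -1/39005 ≈ -2.5638e-5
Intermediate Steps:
O = 40835
1/(-79840 + O) = 1/(-79840 + 40835) = 1/(-39005) = -1/39005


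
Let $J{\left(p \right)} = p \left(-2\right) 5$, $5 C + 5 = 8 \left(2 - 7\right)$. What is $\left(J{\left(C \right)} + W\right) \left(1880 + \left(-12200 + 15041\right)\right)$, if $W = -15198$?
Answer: $-71324868$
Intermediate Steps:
$C = -9$ ($C = -1 + \frac{8 \left(2 - 7\right)}{5} = -1 + \frac{8 \left(-5\right)}{5} = -1 + \frac{1}{5} \left(-40\right) = -1 - 8 = -9$)
$J{\left(p \right)} = - 10 p$ ($J{\left(p \right)} = - 2 p 5 = - 10 p$)
$\left(J{\left(C \right)} + W\right) \left(1880 + \left(-12200 + 15041\right)\right) = \left(\left(-10\right) \left(-9\right) - 15198\right) \left(1880 + \left(-12200 + 15041\right)\right) = \left(90 - 15198\right) \left(1880 + 2841\right) = \left(-15108\right) 4721 = -71324868$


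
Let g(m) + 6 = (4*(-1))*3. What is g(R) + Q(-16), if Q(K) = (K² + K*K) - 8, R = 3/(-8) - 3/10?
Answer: 486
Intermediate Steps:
R = -27/40 (R = 3*(-⅛) - 3*⅒ = -3/8 - 3/10 = -27/40 ≈ -0.67500)
Q(K) = -8 + 2*K² (Q(K) = (K² + K²) - 8 = 2*K² - 8 = -8 + 2*K²)
g(m) = -18 (g(m) = -6 + (4*(-1))*3 = -6 - 4*3 = -6 - 12 = -18)
g(R) + Q(-16) = -18 + (-8 + 2*(-16)²) = -18 + (-8 + 2*256) = -18 + (-8 + 512) = -18 + 504 = 486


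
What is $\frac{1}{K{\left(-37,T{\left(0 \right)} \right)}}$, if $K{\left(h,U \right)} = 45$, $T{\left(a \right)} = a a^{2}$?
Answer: $\frac{1}{45} \approx 0.022222$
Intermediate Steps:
$T{\left(a \right)} = a^{3}$
$\frac{1}{K{\left(-37,T{\left(0 \right)} \right)}} = \frac{1}{45}$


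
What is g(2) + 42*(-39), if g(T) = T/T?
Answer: -1637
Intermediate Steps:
g(T) = 1
g(2) + 42*(-39) = 1 + 42*(-39) = 1 - 1638 = -1637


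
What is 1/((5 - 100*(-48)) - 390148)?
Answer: -1/385343 ≈ -2.5951e-6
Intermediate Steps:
1/((5 - 100*(-48)) - 390148) = 1/((5 + 4800) - 390148) = 1/(4805 - 390148) = 1/(-385343) = -1/385343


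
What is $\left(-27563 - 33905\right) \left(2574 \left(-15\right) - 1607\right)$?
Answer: $2472058556$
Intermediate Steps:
$\left(-27563 - 33905\right) \left(2574 \left(-15\right) - 1607\right) = - 61468 \left(-38610 - 1607\right) = \left(-61468\right) \left(-40217\right) = 2472058556$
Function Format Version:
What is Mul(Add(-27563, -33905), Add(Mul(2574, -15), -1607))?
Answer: 2472058556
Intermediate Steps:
Mul(Add(-27563, -33905), Add(Mul(2574, -15), -1607)) = Mul(-61468, Add(-38610, -1607)) = Mul(-61468, -40217) = 2472058556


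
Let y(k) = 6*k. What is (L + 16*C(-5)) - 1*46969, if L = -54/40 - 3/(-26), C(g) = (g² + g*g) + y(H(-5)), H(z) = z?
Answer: -12129061/260 ≈ -46650.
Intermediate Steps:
C(g) = -30 + 2*g² (C(g) = (g² + g*g) + 6*(-5) = (g² + g²) - 30 = 2*g² - 30 = -30 + 2*g²)
L = -321/260 (L = -54*1/40 - 3*(-1/26) = -27/20 + 3/26 = -321/260 ≈ -1.2346)
(L + 16*C(-5)) - 1*46969 = (-321/260 + 16*(-30 + 2*(-5)²)) - 1*46969 = (-321/260 + 16*(-30 + 2*25)) - 46969 = (-321/260 + 16*(-30 + 50)) - 46969 = (-321/260 + 16*20) - 46969 = (-321/260 + 320) - 46969 = 82879/260 - 46969 = -12129061/260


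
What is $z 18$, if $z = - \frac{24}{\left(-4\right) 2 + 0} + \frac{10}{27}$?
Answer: $\frac{182}{3} \approx 60.667$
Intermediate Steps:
$z = \frac{91}{27}$ ($z = - \frac{24}{-8 + 0} + 10 \cdot \frac{1}{27} = - \frac{24}{-8} + \frac{10}{27} = \left(-24\right) \left(- \frac{1}{8}\right) + \frac{10}{27} = 3 + \frac{10}{27} = \frac{91}{27} \approx 3.3704$)
$z 18 = \frac{91}{27} \cdot 18 = \frac{182}{3}$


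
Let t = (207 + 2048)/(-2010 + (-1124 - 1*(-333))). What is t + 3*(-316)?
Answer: -2657603/2801 ≈ -948.80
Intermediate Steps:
t = -2255/2801 (t = 2255/(-2010 + (-1124 + 333)) = 2255/(-2010 - 791) = 2255/(-2801) = 2255*(-1/2801) = -2255/2801 ≈ -0.80507)
t + 3*(-316) = -2255/2801 + 3*(-316) = -2255/2801 - 948 = -2657603/2801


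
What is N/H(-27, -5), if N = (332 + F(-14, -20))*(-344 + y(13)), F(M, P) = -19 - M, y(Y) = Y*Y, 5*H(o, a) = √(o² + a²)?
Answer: -286125*√754/754 ≈ -10420.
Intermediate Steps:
H(o, a) = √(a² + o²)/5 (H(o, a) = √(o² + a²)/5 = √(a² + o²)/5)
y(Y) = Y²
N = -57225 (N = (332 + (-19 - 1*(-14)))*(-344 + 13²) = (332 + (-19 + 14))*(-344 + 169) = (332 - 5)*(-175) = 327*(-175) = -57225)
N/H(-27, -5) = -57225*5/√((-5)² + (-27)²) = -57225*5/√(25 + 729) = -57225*5*√754/754 = -286125*√754/754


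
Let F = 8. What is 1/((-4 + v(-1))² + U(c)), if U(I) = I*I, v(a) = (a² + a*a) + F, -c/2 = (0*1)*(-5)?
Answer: 1/36 ≈ 0.027778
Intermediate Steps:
c = 0 (c = -2*0*1*(-5) = -0*(-5) = -2*0 = 0)
v(a) = 8 + 2*a² (v(a) = (a² + a*a) + 8 = (a² + a²) + 8 = 2*a² + 8 = 8 + 2*a²)
U(I) = I²
1/((-4 + v(-1))² + U(c)) = 1/((-4 + (8 + 2*(-1)²))² + 0²) = 1/((-4 + (8 + 2*1))² + 0) = 1/((-4 + (8 + 2))² + 0) = 1/((-4 + 10)² + 0) = 1/(6² + 0) = 1/(36 + 0) = 1/36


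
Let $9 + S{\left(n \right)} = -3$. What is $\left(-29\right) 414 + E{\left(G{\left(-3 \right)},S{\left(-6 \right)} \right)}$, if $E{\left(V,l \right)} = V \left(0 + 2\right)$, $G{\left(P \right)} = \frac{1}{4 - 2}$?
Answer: $-12005$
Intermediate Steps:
$G{\left(P \right)} = \frac{1}{2}$
$S{\left(n \right)} = -12$ ($S{\left(n \right)} = -9 - 3 = -12$)
$E{\left(V,l \right)} = 2 V$ ($E{\left(V,l \right)} = V 2 = 2 V$)
$\left(-29\right) 414 + E{\left(G{\left(-3 \right)},S{\left(-6 \right)} \right)} = \left(-29\right) 414 + 2 \cdot \frac{1}{2} = -12006 + 1 = -12005$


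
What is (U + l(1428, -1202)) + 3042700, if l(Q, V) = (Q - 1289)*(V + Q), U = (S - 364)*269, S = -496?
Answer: 2842774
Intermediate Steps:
U = -231340 (U = (-496 - 364)*269 = -860*269 = -231340)
l(Q, V) = (-1289 + Q)*(Q + V)
(U + l(1428, -1202)) + 3042700 = (-231340 + (1428**2 - 1289*1428 - 1289*(-1202) + 1428*(-1202))) + 3042700 = (-231340 + (2039184 - 1840692 + 1549378 - 1716456)) + 3042700 = (-231340 + 31414) + 3042700 = -199926 + 3042700 = 2842774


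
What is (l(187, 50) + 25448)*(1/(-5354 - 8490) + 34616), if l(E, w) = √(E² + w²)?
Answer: 3048822470886/3461 + 479223903*√37469/13844 ≈ 8.8761e+8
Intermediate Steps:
(l(187, 50) + 25448)*(1/(-5354 - 8490) + 34616) = (√(187² + 50²) + 25448)*(1/(-5354 - 8490) + 34616) = (√(34969 + 2500) + 25448)*(1/(-13844) + 34616) = (√37469 + 25448)*(-1/13844 + 34616) = (25448 + √37469)*(479223903/13844) = 3048822470886/3461 + 479223903*√37469/13844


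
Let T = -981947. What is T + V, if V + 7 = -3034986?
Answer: -4016940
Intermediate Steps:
V = -3034993 (V = -7 - 3034986 = -3034993)
T + V = -981947 - 3034993 = -4016940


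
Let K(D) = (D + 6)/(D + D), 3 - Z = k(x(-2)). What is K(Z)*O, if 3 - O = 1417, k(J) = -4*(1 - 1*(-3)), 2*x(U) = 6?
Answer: -17675/19 ≈ -930.26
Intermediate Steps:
x(U) = 3 (x(U) = (½)*6 = 3)
k(J) = -16 (k(J) = -4*(1 + 3) = -4*4 = -16)
Z = 19 (Z = 3 - 1*(-16) = 3 + 16 = 19)
K(D) = (6 + D)/(2*D) (K(D) = (6 + D)/((2*D)) = (6 + D)*(1/(2*D)) = (6 + D)/(2*D))
O = -1414 (O = 3 - 1*1417 = 3 - 1417 = -1414)
K(Z)*O = ((½)*(6 + 19)/19)*(-1414) = ((½)*(1/19)*25)*(-1414) = (25/38)*(-1414) = -17675/19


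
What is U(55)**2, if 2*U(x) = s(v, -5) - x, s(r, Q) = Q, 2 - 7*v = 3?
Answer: 900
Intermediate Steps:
v = -1/7 (v = 2/7 - 1/7*3 = 2/7 - 3/7 = -1/7 ≈ -0.14286)
U(x) = -5/2 - x/2 (U(x) = (-5 - x)/2 = -5/2 - x/2)
U(55)**2 = (-5/2 - 1/2*55)**2 = (-5/2 - 55/2)**2 = (-30)**2 = 900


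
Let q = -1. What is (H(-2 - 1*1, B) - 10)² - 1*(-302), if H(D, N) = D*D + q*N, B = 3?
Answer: 318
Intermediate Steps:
H(D, N) = D² - N (H(D, N) = D*D - N = D² - N)
(H(-2 - 1*1, B) - 10)² - 1*(-302) = (((-2 - 1*1)² - 1*3) - 10)² - 1*(-302) = (((-2 - 1)² - 3) - 10)² + 302 = (((-3)² - 3) - 10)² + 302 = ((9 - 3) - 10)² + 302 = (6 - 10)² + 302 = (-4)² + 302 = 16 + 302 = 318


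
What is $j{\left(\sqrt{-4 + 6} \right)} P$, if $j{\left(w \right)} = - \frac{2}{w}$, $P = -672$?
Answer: $672 \sqrt{2} \approx 950.35$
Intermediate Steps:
$j{\left(\sqrt{-4 + 6} \right)} P = - \frac{2}{\sqrt{-4 + 6}} \left(-672\right) = - \frac{2}{\sqrt{2}} \left(-672\right) = - 2 \frac{\sqrt{2}}{2} \left(-672\right) = - \sqrt{2} \left(-672\right) = 672 \sqrt{2}$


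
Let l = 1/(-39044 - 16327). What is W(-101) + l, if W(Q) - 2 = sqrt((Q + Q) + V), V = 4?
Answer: 110741/55371 + 3*I*sqrt(22) ≈ 2.0 + 14.071*I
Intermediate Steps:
W(Q) = 2 + sqrt(4 + 2*Q) (W(Q) = 2 + sqrt((Q + Q) + 4) = 2 + sqrt(2*Q + 4) = 2 + sqrt(4 + 2*Q))
l = -1/55371 (l = 1/(-55371) = -1/55371 ≈ -1.8060e-5)
W(-101) + l = (2 + sqrt(4 + 2*(-101))) - 1/55371 = (2 + sqrt(4 - 202)) - 1/55371 = (2 + sqrt(-198)) - 1/55371 = (2 + 3*I*sqrt(22)) - 1/55371 = 110741/55371 + 3*I*sqrt(22)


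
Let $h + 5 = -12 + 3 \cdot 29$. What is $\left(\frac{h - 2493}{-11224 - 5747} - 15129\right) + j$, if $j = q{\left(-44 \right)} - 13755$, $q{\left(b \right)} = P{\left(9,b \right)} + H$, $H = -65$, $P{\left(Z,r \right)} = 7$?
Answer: $- \frac{491172259}{16971} \approx -28942.0$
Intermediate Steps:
$h = 70$ ($h = -5 + \left(-12 + 3 \cdot 29\right) = -5 + \left(-12 + 87\right) = -5 + 75 = 70$)
$q{\left(b \right)} = -58$ ($q{\left(b \right)} = 7 - 65 = -58$)
$j = -13813$ ($j = -58 - 13755 = -13813$)
$\left(\frac{h - 2493}{-11224 - 5747} - 15129\right) + j = \left(\frac{70 - 2493}{-11224 - 5747} - 15129\right) - 13813 = \left(- \frac{2423}{-16971} - 15129\right) - 13813 = \left(\left(-2423\right) \left(- \frac{1}{16971}\right) - 15129\right) - 13813 = \left(\frac{2423}{16971} - 15129\right) - 13813 = - \frac{256751836}{16971} - 13813 = - \frac{491172259}{16971}$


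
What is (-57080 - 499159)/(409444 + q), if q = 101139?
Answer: -556239/510583 ≈ -1.0894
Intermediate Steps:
(-57080 - 499159)/(409444 + q) = (-57080 - 499159)/(409444 + 101139) = -556239/510583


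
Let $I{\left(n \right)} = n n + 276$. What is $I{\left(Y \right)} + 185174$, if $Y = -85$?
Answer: $192675$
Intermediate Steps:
$I{\left(n \right)} = 276 + n^{2}$ ($I{\left(n \right)} = n^{2} + 276 = 276 + n^{2}$)
$I{\left(Y \right)} + 185174 = \left(276 + \left(-85\right)^{2}\right) + 185174 = \left(276 + 7225\right) + 185174 = 7501 + 185174 = 192675$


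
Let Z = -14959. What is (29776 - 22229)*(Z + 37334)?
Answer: 168864125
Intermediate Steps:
(29776 - 22229)*(Z + 37334) = (29776 - 22229)*(-14959 + 37334) = 7547*22375 = 168864125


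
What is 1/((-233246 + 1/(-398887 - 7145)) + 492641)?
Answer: 406032/105322670639 ≈ 3.8551e-6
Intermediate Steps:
1/((-233246 + 1/(-398887 - 7145)) + 492641) = 1/((-233246 + 1/(-406032)) + 492641) = 1/((-233246 - 1/406032) + 492641) = 1/(-94705339873/406032 + 492641) = 1/(105322670639/406032) = 406032/105322670639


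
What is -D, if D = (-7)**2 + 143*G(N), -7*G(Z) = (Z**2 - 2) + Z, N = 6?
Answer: 5377/7 ≈ 768.14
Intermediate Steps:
G(Z) = 2/7 - Z/7 - Z**2/7 (G(Z) = -((Z**2 - 2) + Z)/7 = -((-2 + Z**2) + Z)/7 = -(-2 + Z + Z**2)/7 = 2/7 - Z/7 - Z**2/7)
D = -5377/7 (D = (-7)**2 + 143*(2/7 - 1/7*6 - 1/7*6**2) = 49 + 143*(2/7 - 6/7 - 1/7*36) = 49 + 143*(2/7 - 6/7 - 36/7) = 49 + 143*(-40/7) = 49 - 5720/7 = -5377/7 ≈ -768.14)
-D = -1*(-5377/7) = 5377/7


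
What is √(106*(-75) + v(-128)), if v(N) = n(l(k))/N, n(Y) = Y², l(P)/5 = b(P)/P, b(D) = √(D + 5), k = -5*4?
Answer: 3*I*√3618130/64 ≈ 89.163*I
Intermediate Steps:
k = -20
b(D) = √(5 + D)
l(P) = 5*√(5 + P)/P (l(P) = 5*(√(5 + P)/P) = 5*√(5 + P)/P)
v(N) = -15/(16*N) (v(N) = (5*√(5 - 20)/(-20))²/N = (5*(-1/20)*√(-15))²/N = (5*(-1/20)*(I*√15))²/N = (-I*√15/4)²/N = -15/(16*N))
√(106*(-75) + v(-128)) = √(106*(-75) - 15/16/(-128)) = √(-7950 - 15/16*(-1/128)) = √(-7950 + 15/2048) = √(-16281585/2048) = 3*I*√3618130/64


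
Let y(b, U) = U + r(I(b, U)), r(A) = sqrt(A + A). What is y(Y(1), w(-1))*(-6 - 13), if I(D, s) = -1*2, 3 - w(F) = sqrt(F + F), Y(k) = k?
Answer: -57 - 38*I + 19*I*sqrt(2) ≈ -57.0 - 11.13*I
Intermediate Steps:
w(F) = 3 - sqrt(2)*sqrt(F) (w(F) = 3 - sqrt(F + F) = 3 - sqrt(2*F) = 3 - sqrt(2)*sqrt(F))
I(D, s) = -2
r(A) = sqrt(2)*sqrt(A) (r(A) = sqrt(2*A) = sqrt(2)*sqrt(A))
y(b, U) = U + 2*I (y(b, U) = U + sqrt(2)*sqrt(-2) = U + sqrt(2)*(I*sqrt(2)) = U + 2*I)
y(Y(1), w(-1))*(-6 - 13) = ((3 - sqrt(2)*sqrt(-1)) + 2*I)*(-6 - 13) = ((3 - sqrt(2)*I) + 2*I)*(-19) = ((3 - I*sqrt(2)) + 2*I)*(-19) = (3 + 2*I - I*sqrt(2))*(-19) = -57 - 38*I + 19*I*sqrt(2)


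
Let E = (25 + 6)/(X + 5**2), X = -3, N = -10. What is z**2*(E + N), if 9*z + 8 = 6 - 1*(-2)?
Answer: 0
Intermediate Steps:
z = 0 (z = -8/9 + (6 - 1*(-2))/9 = -8/9 + (6 + 2)/9 = -8/9 + (1/9)*8 = -8/9 + 8/9 = 0)
E = 31/22 (E = (25 + 6)/(-3 + 5**2) = 31/(-3 + 25) = 31/22 ≈ 1.4091)
z**2*(E + N) = 0**2*(31/22 - 10) = 0*(-189/22) = 0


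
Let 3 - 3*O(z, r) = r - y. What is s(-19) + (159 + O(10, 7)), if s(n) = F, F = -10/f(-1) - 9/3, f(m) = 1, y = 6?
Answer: 440/3 ≈ 146.67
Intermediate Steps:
F = -13 (F = -10/1 - 9/3 = -10*1 - 9*⅓ = -10 - 3 = -13)
s(n) = -13
O(z, r) = 3 - r/3 (O(z, r) = 1 - (r - 1*6)/3 = 1 - (r - 6)/3 = 1 - (-6 + r)/3 = 1 + (2 - r/3) = 3 - r/3)
s(-19) + (159 + O(10, 7)) = -13 + (159 + (3 - ⅓*7)) = -13 + (159 + (3 - 7/3)) = -13 + (159 + ⅔) = -13 + 479/3 = 440/3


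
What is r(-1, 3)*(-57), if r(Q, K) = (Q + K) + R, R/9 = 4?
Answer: -2166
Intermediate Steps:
R = 36 (R = 9*4 = 36)
r(Q, K) = 36 + K + Q (r(Q, K) = (Q + K) + 36 = (K + Q) + 36 = 36 + K + Q)
r(-1, 3)*(-57) = (36 + 3 - 1)*(-57) = 38*(-57) = -2166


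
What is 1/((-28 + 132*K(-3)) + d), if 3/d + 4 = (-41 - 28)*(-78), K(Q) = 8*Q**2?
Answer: 5378/50961931 ≈ 0.00010553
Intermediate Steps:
d = 3/5378 (d = 3/(-4 + (-41 - 28)*(-78)) = 3/(-4 - 69*(-78)) = 3/(-4 + 5382) = 3/5378 ≈ 0.00055783)
1/((-28 + 132*K(-3)) + d) = 1/((-28 + 132*(8*(-3)**2)) + 3/5378) = 1/((-28 + 132*(8*9)) + 3/5378) = 1/((-28 + 132*72) + 3/5378) = 1/((-28 + 9504) + 3/5378) = 1/(9476 + 3/5378) = 1/(50961931/5378) = 5378/50961931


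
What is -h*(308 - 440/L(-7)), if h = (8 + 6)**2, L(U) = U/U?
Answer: 25872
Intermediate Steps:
L(U) = 1
h = 196 (h = 14**2 = 196)
-h*(308 - 440/L(-7)) = -196*(308 - 440/1) = -196*(308 - 440*1) = -196*(308 - 440) = -196*(-132) = -1*(-25872) = 25872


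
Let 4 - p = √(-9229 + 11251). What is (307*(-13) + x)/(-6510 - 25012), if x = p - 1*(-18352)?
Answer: -14365/31522 + √2022/31522 ≈ -0.45429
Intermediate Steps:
p = 4 - √2022 (p = 4 - √(-9229 + 11251) = 4 - √2022 ≈ -40.967)
x = 18356 - √2022 (x = (4 - √2022) - 1*(-18352) = (4 - √2022) + 18352 = 18356 - √2022 ≈ 18311.)
(307*(-13) + x)/(-6510 - 25012) = (307*(-13) + (18356 - √2022))/(-6510 - 25012) = (-3991 + (18356 - √2022))/(-31522) = (14365 - √2022)*(-1/31522) = -14365/31522 + √2022/31522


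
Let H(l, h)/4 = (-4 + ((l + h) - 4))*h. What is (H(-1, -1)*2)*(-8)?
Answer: -640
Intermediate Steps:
H(l, h) = 4*h*(-8 + h + l) (H(l, h) = 4*((-4 + ((l + h) - 4))*h) = 4*((-4 + ((h + l) - 4))*h) = 4*((-4 + (-4 + h + l))*h) = 4*((-8 + h + l)*h) = 4*(h*(-8 + h + l)) = 4*h*(-8 + h + l))
(H(-1, -1)*2)*(-8) = ((4*(-1)*(-8 - 1 - 1))*2)*(-8) = ((4*(-1)*(-10))*2)*(-8) = (40*2)*(-8) = 80*(-8) = -640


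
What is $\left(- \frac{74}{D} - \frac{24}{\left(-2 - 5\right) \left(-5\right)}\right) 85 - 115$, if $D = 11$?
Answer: $- \frac{57373}{77} \approx -745.1$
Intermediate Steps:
$\left(- \frac{74}{D} - \frac{24}{\left(-2 - 5\right) \left(-5\right)}\right) 85 - 115 = \left(- \frac{74}{11} - \frac{24}{\left(-2 - 5\right) \left(-5\right)}\right) 85 - 115 = \left(\left(-74\right) \frac{1}{11} - \frac{24}{\left(-7\right) \left(-5\right)}\right) 85 - 115 = \left(- \frac{74}{11} - \frac{24}{35}\right) 85 - 115 = \left(- \frac{2854}{385}\right) 85 - 115 = - \frac{48518}{77} - 115 = - \frac{57373}{77}$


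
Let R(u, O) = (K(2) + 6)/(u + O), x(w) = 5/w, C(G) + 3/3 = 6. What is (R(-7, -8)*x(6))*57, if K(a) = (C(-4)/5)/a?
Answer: -247/12 ≈ -20.583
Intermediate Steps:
C(G) = 5 (C(G) = -1 + 6 = 5)
K(a) = 1/a (K(a) = (5/5)/a = (5*(1/5))/a = 1/a)
R(u, O) = 13/(2*(O + u)) (R(u, O) = (1/2 + 6)/(u + O) = (1/2 + 6)/(O + u) = 13/(2*(O + u)))
(R(-7, -8)*x(6))*57 = ((13/(2*(-8 - 7)))*(5/6))*57 = (((13/2)/(-15))*(5*(1/6)))*57 = (((13/2)*(-1/15))*(5/6))*57 = -13/30*5/6*57 = -13/36*57 = -247/12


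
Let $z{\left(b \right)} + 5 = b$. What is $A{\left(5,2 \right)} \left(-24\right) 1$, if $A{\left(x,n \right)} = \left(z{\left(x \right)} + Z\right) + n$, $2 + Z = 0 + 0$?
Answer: $0$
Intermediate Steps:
$z{\left(b \right)} = -5 + b$
$Z = -2$ ($Z = -2 + \left(0 + 0\right) = -2 + 0 = -2$)
$A{\left(x,n \right)} = -7 + n + x$ ($A{\left(x,n \right)} = \left(\left(-5 + x\right) - 2\right) + n = \left(-7 + x\right) + n = -7 + n + x$)
$A{\left(5,2 \right)} \left(-24\right) 1 = \left(-7 + 2 + 5\right) \left(-24\right) 1 = 0 \left(-24\right) 1 = 0 \cdot 1 = 0$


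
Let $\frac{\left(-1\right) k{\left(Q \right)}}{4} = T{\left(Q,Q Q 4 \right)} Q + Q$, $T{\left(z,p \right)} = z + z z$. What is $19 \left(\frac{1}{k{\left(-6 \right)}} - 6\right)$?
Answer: $- \frac{84797}{744} \approx -113.97$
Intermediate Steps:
$T{\left(z,p \right)} = z + z^{2}$
$k{\left(Q \right)} = - 4 Q - 4 Q^{2} \left(1 + Q\right)$ ($k{\left(Q \right)} = - 4 \left(Q \left(1 + Q\right) Q + Q\right) = - 4 \left(Q^{2} \left(1 + Q\right) + Q\right) = - 4 \left(Q + Q^{2} \left(1 + Q\right)\right) = - 4 Q - 4 Q^{2} \left(1 + Q\right)$)
$19 \left(\frac{1}{k{\left(-6 \right)}} - 6\right) = 19 \left(\frac{1}{\left(-4\right) \left(-6\right) \left(1 - 6 \left(1 - 6\right)\right)} - 6\right) = 19 \left(\frac{1}{\left(-4\right) \left(-6\right) \left(1 - -30\right)} - 6\right) = 19 \left(\frac{1}{\left(-4\right) \left(-6\right) \left(1 + 30\right)} - 6\right) = 19 \left(\frac{1}{\left(-4\right) \left(-6\right) 31} - 6\right) = 19 \left(\frac{1}{744} - 6\right) = 19 \left(- \frac{4463}{744}\right) = - \frac{84797}{744}$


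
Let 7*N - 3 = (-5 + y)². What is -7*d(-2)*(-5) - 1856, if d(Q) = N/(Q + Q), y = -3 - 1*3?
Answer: -2011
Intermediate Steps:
y = -6 (y = -3 - 3 = -6)
N = 124/7 (N = 3/7 + (-5 - 6)²/7 = 3/7 + (⅐)*(-11)² = 3/7 + (⅐)*121 = 3/7 + 121/7 = 124/7 ≈ 17.714)
d(Q) = 62/(7*Q) (d(Q) = (124/7)/(Q + Q) = (124/7)/(2*Q) = (1/(2*Q))*(124/7) = 62/(7*Q))
-7*d(-2)*(-5) - 1856 = -62/(-2)*(-5) - 1856 = -62*(-1)/2*(-5) - 1856 = -7*(-31/7)*(-5) - 1856 = 31*(-5) - 1856 = -155 - 1856 = -2011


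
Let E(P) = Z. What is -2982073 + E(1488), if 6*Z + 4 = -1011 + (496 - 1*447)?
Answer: -2982234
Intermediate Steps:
Z = -161 (Z = -⅔ + (-1011 + (496 - 1*447))/6 = -⅔ + (-1011 + (496 - 447))/6 = -⅔ + (-1011 + 49)/6 = -⅔ + (⅙)*(-962) = -⅔ - 481/3 = -161)
E(P) = -161
-2982073 + E(1488) = -2982073 - 161 = -2982234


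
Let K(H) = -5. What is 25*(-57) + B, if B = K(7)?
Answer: -1430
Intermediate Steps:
B = -5
25*(-57) + B = 25*(-57) - 5 = -1425 - 5 = -1430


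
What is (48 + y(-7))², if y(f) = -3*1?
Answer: 2025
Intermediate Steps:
y(f) = -3
(48 + y(-7))² = (48 - 3)² = 45² = 2025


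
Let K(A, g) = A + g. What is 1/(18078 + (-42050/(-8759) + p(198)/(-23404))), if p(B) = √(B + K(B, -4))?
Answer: 94987168562473411736/1717634045424240333412639 + 3142224357517*√2/1717634045424240333412639 ≈ 5.5301e-5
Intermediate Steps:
p(B) = √(-4 + 2*B) (p(B) = √(B + (B - 4)) = √(B + (-4 + B)) = √(-4 + 2*B))
1/(18078 + (-42050/(-8759) + p(198)/(-23404))) = 1/(18078 + (-42050/(-8759) + √(-4 + 2*198)/(-23404))) = 1/(18078 + (-42050*(-1/8759) + √(-4 + 396)*(-1/23404))) = 1/(18078 + (42050/8759 + √392*(-1/23404))) = 1/(18078 + (42050/8759 + (14*√2)*(-1/23404))) = 1/(18078 + (42050/8759 - 7*√2/11702)) = 1/(158387252/8759 - 7*√2/11702)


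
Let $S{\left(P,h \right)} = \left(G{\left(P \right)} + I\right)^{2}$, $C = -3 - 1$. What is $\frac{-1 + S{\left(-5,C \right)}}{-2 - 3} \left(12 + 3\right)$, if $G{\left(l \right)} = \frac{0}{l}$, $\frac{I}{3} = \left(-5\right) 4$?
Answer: $-10797$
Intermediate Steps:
$I = -60$ ($I = 3 \left(\left(-5\right) 4\right) = 3 \left(-20\right) = -60$)
$C = -4$
$G{\left(l \right)} = 0$
$S{\left(P,h \right)} = 3600$ ($S{\left(P,h \right)} = \left(0 - 60\right)^{2} = \left(-60\right)^{2} = 3600$)
$\frac{-1 + S{\left(-5,C \right)}}{-2 - 3} \left(12 + 3\right) = \frac{-1 + 3600}{-2 - 3} \left(12 + 3\right) = \frac{3599}{-5} \cdot 15 = 3599 \left(- \frac{1}{5}\right) 15 = \left(- \frac{3599}{5}\right) 15 = -10797$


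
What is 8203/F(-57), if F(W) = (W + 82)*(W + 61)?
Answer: 8203/100 ≈ 82.030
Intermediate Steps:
F(W) = (61 + W)*(82 + W) (F(W) = (82 + W)*(61 + W) = (61 + W)*(82 + W))
8203/F(-57) = 8203/(5002 + (-57)**2 + 143*(-57)) = 8203/(5002 + 3249 - 8151) = 8203/100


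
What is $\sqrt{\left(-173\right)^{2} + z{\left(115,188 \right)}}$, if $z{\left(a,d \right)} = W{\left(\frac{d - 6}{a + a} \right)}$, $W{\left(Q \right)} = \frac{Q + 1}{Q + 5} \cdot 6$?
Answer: $\frac{5 \sqrt{14751123}}{111} \approx 173.01$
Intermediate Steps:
$W{\left(Q \right)} = \frac{6 \left(1 + Q\right)}{5 + Q}$ ($W{\left(Q \right)} = \frac{1 + Q}{5 + Q} 6 = \frac{6 \left(1 + Q\right)}{5 + Q}$)
$z{\left(a,d \right)} = \frac{6 \left(1 + \frac{-6 + d}{2 a}\right)}{5 + \frac{-6 + d}{2 a}}$ ($z{\left(a,d \right)} = \frac{6 \left(1 + \frac{d - 6}{a + a}\right)}{5 + \frac{d - 6}{a + a}} = \frac{6 \left(1 + \frac{-6 + d}{2 a}\right)}{5 + \frac{-6 + d}{2 a}}$)
$\sqrt{\left(-173\right)^{2} + z{\left(115,188 \right)}} = \sqrt{\left(-173\right)^{2} + \frac{6 \left(-6 + 188 + 2 \cdot 115\right)}{-6 + 188 + 10 \cdot 115}} = \sqrt{29929 + \frac{6 \left(-6 + 188 + 230\right)}{-6 + 188 + 1150}} = \sqrt{29929 + 6 \cdot \frac{1}{1332} \cdot 412} = \sqrt{29929 + \frac{206}{111}} = \sqrt{\frac{3322325}{111}} = \frac{5 \sqrt{14751123}}{111}$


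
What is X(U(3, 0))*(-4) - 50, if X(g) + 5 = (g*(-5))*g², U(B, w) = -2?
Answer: -190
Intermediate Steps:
X(g) = -5 - 5*g³ (X(g) = -5 + (g*(-5))*g² = -5 + (-5*g)*g² = -5 - 5*g³)
X(U(3, 0))*(-4) - 50 = (-5 - 5*(-2)³)*(-4) - 50 = (-5 - 5*(-8))*(-4) - 50 = (-5 + 40)*(-4) - 50 = 35*(-4) - 50 = -140 - 50 = -190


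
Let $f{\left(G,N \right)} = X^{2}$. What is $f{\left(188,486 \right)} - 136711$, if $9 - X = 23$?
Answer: $-136515$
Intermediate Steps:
$X = -14$ ($X = 9 - 23 = -14$)
$f{\left(G,N \right)} = 196$ ($f{\left(G,N \right)} = \left(-14\right)^{2} = 196$)
$f{\left(188,486 \right)} - 136711 = 196 - 136711 = -136515$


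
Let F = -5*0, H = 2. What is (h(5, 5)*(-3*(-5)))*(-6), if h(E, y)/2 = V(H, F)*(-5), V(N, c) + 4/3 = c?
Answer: -1200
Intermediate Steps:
F = 0
V(N, c) = -4/3 + c
h(E, y) = 40/3 (h(E, y) = 2*((-4/3 + 0)*(-5)) = 2*(-4/3*(-5)) = 2*(20/3) = 40/3)
(h(5, 5)*(-3*(-5)))*(-6) = (40*(-3*(-5))/3)*(-6) = ((40/3)*15)*(-6) = 200*(-6) = -1200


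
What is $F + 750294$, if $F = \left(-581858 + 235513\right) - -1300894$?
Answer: $1704843$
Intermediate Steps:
$F = 954549$ ($F = -346345 + 1300894 = 954549$)
$F + 750294 = 954549 + 750294 = 1704843$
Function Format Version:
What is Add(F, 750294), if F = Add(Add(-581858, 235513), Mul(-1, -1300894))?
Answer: 1704843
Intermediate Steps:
F = 954549 (F = Add(-346345, 1300894) = 954549)
Add(F, 750294) = Add(954549, 750294) = 1704843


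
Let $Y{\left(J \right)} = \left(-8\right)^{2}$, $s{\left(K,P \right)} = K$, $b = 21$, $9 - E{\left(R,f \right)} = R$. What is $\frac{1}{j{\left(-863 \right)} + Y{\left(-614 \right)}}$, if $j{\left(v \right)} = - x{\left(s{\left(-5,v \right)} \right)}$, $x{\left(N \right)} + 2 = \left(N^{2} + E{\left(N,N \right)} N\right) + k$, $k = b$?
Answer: $\frac{1}{90} \approx 0.011111$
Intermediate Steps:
$E{\left(R,f \right)} = 9 - R$
$k = 21$
$x{\left(N \right)} = 19 + N^{2} + N \left(9 - N\right)$ ($x{\left(N \right)} = -2 + \left(\left(N^{2} + \left(9 - N\right) N\right) + 21\right) = -2 + \left(\left(N^{2} + N \left(9 - N\right)\right) + 21\right) = -2 + \left(21 + N^{2} + N \left(9 - N\right)\right) = 19 + N^{2} + N \left(9 - N\right)$)
$j{\left(v \right)} = 26$ ($j{\left(v \right)} = - (19 + 9 \left(-5\right)) = - (19 - 45) = \left(-1\right) \left(-26\right) = 26$)
$Y{\left(J \right)} = 64$
$\frac{1}{j{\left(-863 \right)} + Y{\left(-614 \right)}} = \frac{1}{26 + 64} = \frac{1}{90}$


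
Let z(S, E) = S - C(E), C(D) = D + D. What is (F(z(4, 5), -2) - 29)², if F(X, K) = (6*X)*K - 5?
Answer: 1444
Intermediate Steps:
C(D) = 2*D
z(S, E) = S - 2*E
F(X, K) = -5 + 6*K*X (F(X, K) = 6*K*X - 5 = -5 + 6*K*X)
(F(z(4, 5), -2) - 29)² = ((-5 + 6*(-2)*(4 - 2*5)) - 29)² = ((-5 + 6*(-2)*(4 - 10)) - 29)² = ((-5 + 6*(-2)*(-6)) - 29)² = ((-5 + 72) - 29)² = (67 - 29)² = 38² = 1444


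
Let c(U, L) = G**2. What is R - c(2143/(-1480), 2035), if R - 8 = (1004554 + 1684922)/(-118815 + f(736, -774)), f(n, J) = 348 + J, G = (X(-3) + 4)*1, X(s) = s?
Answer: -618263/39747 ≈ -15.555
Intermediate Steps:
G = 1 (G = (-3 + 4)*1 = 1*1 = 1)
c(U, L) = 1 (c(U, L) = 1**2 = 1)
R = -578516/39747 (R = 8 + (1004554 + 1684922)/(-118815 + (348 - 774)) = 8 + 2689476/(-118815 - 426) = 8 + 2689476/(-119241) = 8 + 2689476*(-1/119241) = 8 - 896492/39747 = -578516/39747 ≈ -14.555)
R - c(2143/(-1480), 2035) = -578516/39747 - 1*1 = -578516/39747 - 1 = -618263/39747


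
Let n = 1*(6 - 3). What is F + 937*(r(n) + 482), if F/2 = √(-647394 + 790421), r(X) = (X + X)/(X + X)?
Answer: 452571 + 2*√143027 ≈ 4.5333e+5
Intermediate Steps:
n = 3 (n = 1*3 = 3)
r(X) = 1 (r(X) = (2*X)/((2*X)) = (2*X)*(1/(2*X)) = 1)
F = 2*√143027 (F = 2*√(-647394 + 790421) = 2*√143027 ≈ 756.38)
F + 937*(r(n) + 482) = 2*√143027 + 937*(1 + 482) = 2*√143027 + 937*483 = 2*√143027 + 452571 = 452571 + 2*√143027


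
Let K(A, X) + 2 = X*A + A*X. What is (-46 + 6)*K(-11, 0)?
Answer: 80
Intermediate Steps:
K(A, X) = -2 + 2*A*X (K(A, X) = -2 + (X*A + A*X) = -2 + (A*X + A*X) = -2 + 2*A*X)
(-46 + 6)*K(-11, 0) = (-46 + 6)*(-2 + 2*(-11)*0) = -40*(-2 + 0) = -40*(-2) = 80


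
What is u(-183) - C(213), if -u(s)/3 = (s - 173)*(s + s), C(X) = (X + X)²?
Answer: -572364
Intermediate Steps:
C(X) = 4*X² (C(X) = (2*X)² = 4*X²)
u(s) = -6*s*(-173 + s) (u(s) = -3*(s - 173)*(s + s) = -3*(-173 + s)*2*s = -6*s*(-173 + s))
u(-183) - C(213) = 6*(-183)*(173 - 1*(-183)) - 4*213² = 6*(-183)*(173 + 183) - 4*45369 = 6*(-183)*356 - 1*181476 = -390888 - 181476 = -572364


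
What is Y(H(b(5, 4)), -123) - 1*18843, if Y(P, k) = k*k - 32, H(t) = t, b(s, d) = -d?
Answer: -3746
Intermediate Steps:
Y(P, k) = -32 + k**2 (Y(P, k) = k**2 - 32 = -32 + k**2)
Y(H(b(5, 4)), -123) - 1*18843 = (-32 + (-123)**2) - 1*18843 = (-32 + 15129) - 18843 = 15097 - 18843 = -3746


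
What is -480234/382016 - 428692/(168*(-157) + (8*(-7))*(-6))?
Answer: 9453869357/621731040 ≈ 15.206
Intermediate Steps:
-480234/382016 - 428692/(168*(-157) + (8*(-7))*(-6)) = -480234*1/382016 - 428692/(-26376 - 56*(-6)) = -240117/191008 - 428692/(-26376 + 336) = -240117/191008 - 428692/(-26040) = -240117/191008 - 428692*(-1/26040) = -240117/191008 + 107173/6510 = 9453869357/621731040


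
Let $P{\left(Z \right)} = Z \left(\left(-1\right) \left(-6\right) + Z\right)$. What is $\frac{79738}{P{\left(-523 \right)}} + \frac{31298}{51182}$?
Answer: $\frac{6271923917}{6919576081} \approx 0.9064$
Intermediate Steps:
$P{\left(Z \right)} = Z \left(6 + Z\right)$
$\frac{79738}{P{\left(-523 \right)}} + \frac{31298}{51182} = \frac{79738}{\left(-523\right) \left(6 - 523\right)} + \frac{31298}{51182} = \frac{79738}{\left(-523\right) \left(-517\right)} + 31298 \cdot \frac{1}{51182} = \frac{79738}{270391} + \frac{15649}{25591} = \frac{6271923917}{6919576081}$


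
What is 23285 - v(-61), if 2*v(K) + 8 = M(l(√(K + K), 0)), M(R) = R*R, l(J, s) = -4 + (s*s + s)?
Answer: 23281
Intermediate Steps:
l(J, s) = -4 + s + s² (l(J, s) = -4 + (s² + s) = -4 + (s + s²) = -4 + s + s²)
M(R) = R²
v(K) = 4 (v(K) = -4 + (-4 + 0 + 0²)²/2 = -4 + (-4 + 0 + 0)²/2 = -4 + (½)*(-4)² = -4 + (½)*16 = -4 + 8 = 4)
23285 - v(-61) = 23285 - 1*4 = 23285 - 4 = 23281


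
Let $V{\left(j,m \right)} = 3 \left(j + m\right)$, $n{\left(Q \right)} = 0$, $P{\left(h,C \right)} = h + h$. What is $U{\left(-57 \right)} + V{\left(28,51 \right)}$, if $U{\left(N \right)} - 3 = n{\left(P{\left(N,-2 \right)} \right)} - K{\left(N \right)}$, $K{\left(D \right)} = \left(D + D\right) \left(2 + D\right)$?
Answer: $-6030$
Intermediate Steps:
$P{\left(h,C \right)} = 2 h$
$V{\left(j,m \right)} = 3 j + 3 m$
$K{\left(D \right)} = 2 D \left(2 + D\right)$
$U{\left(N \right)} = 3 - 2 N \left(2 + N\right)$ ($U{\left(N \right)} = 3 + \left(0 - 2 N \left(2 + N\right)\right) = 3 - 2 N \left(2 + N\right)$)
$U{\left(-57 \right)} + V{\left(28,51 \right)} = \left(3 - - 114 \left(2 - 57\right)\right) + \left(3 \cdot 28 + 3 \cdot 51\right) = \left(3 - \left(-114\right) \left(-55\right)\right) + \left(84 + 153\right) = \left(3 - 6270\right) + 237 = -6267 + 237 = -6030$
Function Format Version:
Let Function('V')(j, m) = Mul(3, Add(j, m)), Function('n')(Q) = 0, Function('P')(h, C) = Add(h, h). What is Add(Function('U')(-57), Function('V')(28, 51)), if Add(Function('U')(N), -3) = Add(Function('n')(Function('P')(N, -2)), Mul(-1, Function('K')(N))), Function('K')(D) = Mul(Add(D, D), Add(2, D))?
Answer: -6030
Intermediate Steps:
Function('P')(h, C) = Mul(2, h)
Function('V')(j, m) = Add(Mul(3, j), Mul(3, m))
Function('K')(D) = Mul(2, D, Add(2, D)) (Function('K')(D) = Mul(Mul(2, D), Add(2, D)) = Mul(2, D, Add(2, D)))
Function('U')(N) = Add(3, Mul(-2, N, Add(2, N))) (Function('U')(N) = Add(3, Add(0, Mul(-1, Mul(2, N, Add(2, N))))) = Add(3, Add(0, Mul(-2, N, Add(2, N)))) = Add(3, Mul(-2, N, Add(2, N))))
Add(Function('U')(-57), Function('V')(28, 51)) = Add(Add(3, Mul(-2, -57, Add(2, -57))), Add(Mul(3, 28), Mul(3, 51))) = Add(Add(3, Mul(-2, -57, -55)), Add(84, 153)) = Add(Add(3, -6270), 237) = Add(-6267, 237) = -6030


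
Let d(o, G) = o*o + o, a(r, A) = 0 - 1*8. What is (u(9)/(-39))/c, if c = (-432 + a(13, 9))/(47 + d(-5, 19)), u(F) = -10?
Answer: -67/1716 ≈ -0.039044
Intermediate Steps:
a(r, A) = -8 (a(r, A) = 0 - 8 = -8)
d(o, G) = o + o² (d(o, G) = o² + o = o + o²)
c = -440/67 (c = (-432 - 8)/(47 - 5*(1 - 5)) = -440/(47 - 5*(-4)) = -440/(47 + 20) = -440/67 ≈ -6.5672)
(u(9)/(-39))/c = (-10/(-39))/(-440/67) = -(-67)*(-1)/(44*39) = -67/440*10/39 = -67/1716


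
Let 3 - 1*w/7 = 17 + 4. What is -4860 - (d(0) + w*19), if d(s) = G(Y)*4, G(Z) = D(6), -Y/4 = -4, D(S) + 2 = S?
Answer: -2482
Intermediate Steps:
D(S) = -2 + S
w = -126 (w = 21 - 7*(17 + 4) = 21 - 7*21 = 21 - 147 = -126)
Y = 16 (Y = -4*(-4) = 16)
G(Z) = 4 (G(Z) = -2 + 6 = 4)
d(s) = 16 (d(s) = 4*4 = 16)
-4860 - (d(0) + w*19) = -4860 - (16 - 126*19) = -4860 - (16 - 2394) = -4860 - 1*(-2378) = -4860 + 2378 = -2482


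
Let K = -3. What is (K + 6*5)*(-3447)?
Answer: -93069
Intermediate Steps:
(K + 6*5)*(-3447) = (-3 + 6*5)*(-3447) = (-3 + 30)*(-3447) = 27*(-3447) = -93069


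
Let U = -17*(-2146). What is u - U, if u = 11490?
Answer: -24992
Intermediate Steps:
U = 36482
u - U = 11490 - 1*36482 = 11490 - 36482 = -24992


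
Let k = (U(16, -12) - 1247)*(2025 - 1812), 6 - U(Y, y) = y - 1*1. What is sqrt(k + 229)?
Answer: I*sqrt(261335) ≈ 511.21*I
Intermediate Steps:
U(Y, y) = 7 - y (U(Y, y) = 6 - (y - 1*1) = 6 - (y - 1) = 6 - (-1 + y) = 6 + (1 - y) = 7 - y)
k = -261564 (k = ((7 - 1*(-12)) - 1247)*(2025 - 1812) = ((7 + 12) - 1247)*213 = (19 - 1247)*213 = -1228*213 = -261564)
sqrt(k + 229) = sqrt(-261564 + 229) = sqrt(-261335) = I*sqrt(261335)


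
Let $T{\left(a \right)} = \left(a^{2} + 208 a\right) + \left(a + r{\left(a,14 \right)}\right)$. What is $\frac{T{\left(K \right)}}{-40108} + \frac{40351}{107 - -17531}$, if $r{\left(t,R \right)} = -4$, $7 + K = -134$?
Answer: $\frac{446895401}{176856226} \approx 2.5269$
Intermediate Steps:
$K = -141$ ($K = -7 - 134 = -141$)
$T{\left(a \right)} = -4 + a^{2} + 209 a$ ($T{\left(a \right)} = \left(a^{2} + 208 a\right) + \left(a - 4\right) = \left(a^{2} + 208 a\right) + \left(-4 + a\right) = -4 + a^{2} + 209 a$)
$\frac{T{\left(K \right)}}{-40108} + \frac{40351}{107 - -17531} = \frac{-4 + \left(-141\right)^{2} + 209 \left(-141\right)}{-40108} + \frac{40351}{107 - -17531} = \left(-4 + 19881 - 29469\right) \left(- \frac{1}{40108}\right) + \frac{40351}{107 + 17531} = \left(-9592\right) \left(- \frac{1}{40108}\right) + \frac{40351}{17638} = \frac{2398}{10027} + 40351 \cdot \frac{1}{17638} = \frac{2398}{10027} + \frac{40351}{17638} = \frac{446895401}{176856226}$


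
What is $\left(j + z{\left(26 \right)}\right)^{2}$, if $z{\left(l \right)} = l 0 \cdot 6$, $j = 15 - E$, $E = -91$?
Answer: $11236$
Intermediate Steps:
$j = 106$ ($j = 15 - -91 = 15 + 91 = 106$)
$z{\left(l \right)} = 0$ ($z{\left(l \right)} = 0 \cdot 6 = 0$)
$\left(j + z{\left(26 \right)}\right)^{2} = \left(106 + 0\right)^{2} = 106^{2} = 11236$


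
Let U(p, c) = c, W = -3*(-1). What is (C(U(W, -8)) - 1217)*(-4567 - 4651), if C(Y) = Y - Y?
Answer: 11218306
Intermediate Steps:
W = 3
C(Y) = 0
(C(U(W, -8)) - 1217)*(-4567 - 4651) = (0 - 1217)*(-4567 - 4651) = -1217*(-9218) = 11218306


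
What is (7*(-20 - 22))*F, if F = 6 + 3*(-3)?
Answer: 882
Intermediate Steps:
F = -3 (F = 6 - 9 = -3)
(7*(-20 - 22))*F = (7*(-20 - 22))*(-3) = (7*(-42))*(-3) = -294*(-3) = 882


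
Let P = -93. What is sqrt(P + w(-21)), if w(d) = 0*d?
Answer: I*sqrt(93) ≈ 9.6436*I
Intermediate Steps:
w(d) = 0
sqrt(P + w(-21)) = sqrt(-93 + 0) = sqrt(-93) = I*sqrt(93)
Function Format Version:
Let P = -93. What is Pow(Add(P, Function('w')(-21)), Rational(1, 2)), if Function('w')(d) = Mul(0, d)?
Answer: Mul(I, Pow(93, Rational(1, 2))) ≈ Mul(9.6436, I)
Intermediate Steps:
Function('w')(d) = 0
Pow(Add(P, Function('w')(-21)), Rational(1, 2)) = Pow(Add(-93, 0), Rational(1, 2)) = Pow(-93, Rational(1, 2)) = Mul(I, Pow(93, Rational(1, 2)))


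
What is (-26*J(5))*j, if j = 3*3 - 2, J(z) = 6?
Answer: -1092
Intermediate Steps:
j = 7 (j = 9 - 2 = 7)
(-26*J(5))*j = -26*6*7 = -156*7 = -1092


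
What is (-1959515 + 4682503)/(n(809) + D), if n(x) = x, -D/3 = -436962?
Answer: 2722988/1311695 ≈ 2.0759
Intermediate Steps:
D = 1310886 (D = -3*(-436962) = 1310886)
(-1959515 + 4682503)/(n(809) + D) = (-1959515 + 4682503)/(809 + 1310886) = 2722988/1311695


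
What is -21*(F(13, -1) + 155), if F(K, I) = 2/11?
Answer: -35847/11 ≈ -3258.8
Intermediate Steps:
F(K, I) = 2/11 (F(K, I) = 2*(1/11) = 2/11)
-21*(F(13, -1) + 155) = -21*(2/11 + 155) = -21*1707/11 = -35847/11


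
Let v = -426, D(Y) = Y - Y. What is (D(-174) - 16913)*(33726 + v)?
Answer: -563202900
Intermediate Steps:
D(Y) = 0
(D(-174) - 16913)*(33726 + v) = (0 - 16913)*(33726 - 426) = -16913*33300 = -563202900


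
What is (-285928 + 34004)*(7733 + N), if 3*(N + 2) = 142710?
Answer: -13931649124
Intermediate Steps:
N = 47568 (N = -2 + (⅓)*142710 = -2 + 47570 = 47568)
(-285928 + 34004)*(7733 + N) = (-285928 + 34004)*(7733 + 47568) = -251924*55301 = -13931649124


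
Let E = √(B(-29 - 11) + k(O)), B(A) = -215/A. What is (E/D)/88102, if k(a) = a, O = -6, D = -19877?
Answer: -I*√10/7004813816 ≈ -4.5144e-10*I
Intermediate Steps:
E = I*√10/4 (E = √(-215/(-29 - 11) - 6) = √(-215/(-40) - 6) = √(-215*(-1/40) - 6) = √(43/8 - 6) = √(-5/8) = I*√10/4 ≈ 0.79057*I)
(E/D)/88102 = ((I*√10/4)/(-19877))/88102 = ((I*√10/4)*(-1/19877))*(1/88102) = -I*√10/79508*(1/88102) = -I*√10/7004813816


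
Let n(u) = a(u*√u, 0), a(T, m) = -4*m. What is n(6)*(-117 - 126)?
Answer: 0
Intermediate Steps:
n(u) = 0 (n(u) = -4*0 = 0)
n(6)*(-117 - 126) = 0*(-117 - 126) = 0*(-243) = 0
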